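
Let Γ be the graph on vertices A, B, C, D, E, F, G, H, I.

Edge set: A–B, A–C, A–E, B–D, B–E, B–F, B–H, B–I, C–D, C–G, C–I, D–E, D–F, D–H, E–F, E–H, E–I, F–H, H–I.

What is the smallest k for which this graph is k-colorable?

5

B, D, E, F, H are mutually adjacent (a clique of size 5), so at least 5 colors are needed.
5 colors suffice: color 1 → {C, E}; color 2 → {B, G}; color 3 → {A, D, I}; color 4 → {H}; color 5 → {F}. Each edge has distinct colors on its endpoints.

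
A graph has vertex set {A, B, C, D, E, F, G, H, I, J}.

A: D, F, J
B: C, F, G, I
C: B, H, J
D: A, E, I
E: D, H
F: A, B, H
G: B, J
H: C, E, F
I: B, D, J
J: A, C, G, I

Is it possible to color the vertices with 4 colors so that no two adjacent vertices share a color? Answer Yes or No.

The chromatic number is 3. The cycle I-B-F-A-D-I has odd length 5, so it cannot be 2-colored; at least 3 colors are needed.
A valid assignment using 3 colors: A=3, B=1, C=2, D=1, E=2, F=2, G=2, H=1, I=2, J=1.
Since 4 ≥ 3, a proper 4-coloring certainly exists.

Yes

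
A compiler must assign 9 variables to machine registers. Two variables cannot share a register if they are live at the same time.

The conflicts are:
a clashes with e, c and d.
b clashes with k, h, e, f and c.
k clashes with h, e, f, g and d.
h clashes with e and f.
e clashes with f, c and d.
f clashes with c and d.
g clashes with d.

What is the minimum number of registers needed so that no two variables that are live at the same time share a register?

5

b, k, h, e, f all conflict with each other, so at least 5 registers are needed.
5 registers suffice: register 1 → {e, g}; register 2 → {a, f}; register 3 → {k, c}; register 4 → {b, d}; register 5 → {h}. Each listed conflict is separated.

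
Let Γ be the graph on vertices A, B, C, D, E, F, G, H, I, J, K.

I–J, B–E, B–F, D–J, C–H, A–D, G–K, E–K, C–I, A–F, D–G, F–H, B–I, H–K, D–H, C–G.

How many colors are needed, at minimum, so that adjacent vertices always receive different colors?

The cycle C-I-J-D-G-C has odd length 5, so it cannot be 2-colored; at least 3 colors are needed.
A valid assignment using 3 colors: A=1, B=1, C=2, D=2, E=3, F=2, G=1, H=1, I=3, J=1, K=2. Each edge has distinct colors on its endpoints.

3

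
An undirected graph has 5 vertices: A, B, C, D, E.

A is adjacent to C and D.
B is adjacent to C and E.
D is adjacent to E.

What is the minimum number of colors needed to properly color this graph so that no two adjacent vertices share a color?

The cycle E-D-A-C-B-E has odd length 5, so it cannot be 2-colored; at least 3 colors are needed.
One proper 3-coloring: A=red, B=green, C=blue, D=blue, E=red. Each edge has distinct colors on its endpoints.

3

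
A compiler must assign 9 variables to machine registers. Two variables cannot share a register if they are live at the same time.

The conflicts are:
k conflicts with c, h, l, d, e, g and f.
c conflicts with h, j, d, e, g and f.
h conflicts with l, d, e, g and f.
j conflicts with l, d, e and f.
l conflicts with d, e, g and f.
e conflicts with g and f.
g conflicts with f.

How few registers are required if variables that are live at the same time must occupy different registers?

k, h, l, e, g, f are mutually in conflict, so at least 6 registers are needed.
6 registers suffice: register 1 → {c, l}; register 2 → {h, j}; register 3 → {d, e}; register 4 → {f}; register 5 → {k}; register 6 → {g}. Each listed conflict is separated.

6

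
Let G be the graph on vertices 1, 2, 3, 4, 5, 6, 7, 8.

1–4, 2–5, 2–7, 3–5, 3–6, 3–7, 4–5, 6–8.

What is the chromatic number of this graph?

2

2 and 7 are adjacent, so at least 2 colors are needed.
2 colors suffice: 1=a, 2=b, 3=b, 4=b, 5=a, 6=a, 7=a, 8=b. Every edge joins two different colors.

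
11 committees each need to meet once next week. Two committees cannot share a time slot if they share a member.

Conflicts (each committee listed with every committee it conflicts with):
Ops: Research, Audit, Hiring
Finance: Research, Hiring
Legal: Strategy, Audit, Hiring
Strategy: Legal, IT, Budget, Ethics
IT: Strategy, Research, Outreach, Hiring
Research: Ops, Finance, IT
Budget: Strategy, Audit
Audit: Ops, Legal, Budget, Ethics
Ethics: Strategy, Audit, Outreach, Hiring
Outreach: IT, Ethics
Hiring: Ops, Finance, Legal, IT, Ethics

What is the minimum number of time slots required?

Ethics and Outreach conflict, so at least 2 time slots are needed.
2 time slots suffice: Ops=2, Finance=2, Legal=2, Strategy=1, IT=2, Research=1, Budget=2, Audit=1, Ethics=2, Outreach=1, Hiring=1. Each listed conflict is separated.

2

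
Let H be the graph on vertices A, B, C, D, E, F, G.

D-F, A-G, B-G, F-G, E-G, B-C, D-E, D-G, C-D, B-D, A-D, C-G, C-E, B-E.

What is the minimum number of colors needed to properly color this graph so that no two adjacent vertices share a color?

5

B, C, D, E, G form a clique, so at least 5 colors are needed.
5 colors suffice: A=green, B=yellow, C=purple, D=red, E=green, F=green, G=blue. Every edge joins two different colors.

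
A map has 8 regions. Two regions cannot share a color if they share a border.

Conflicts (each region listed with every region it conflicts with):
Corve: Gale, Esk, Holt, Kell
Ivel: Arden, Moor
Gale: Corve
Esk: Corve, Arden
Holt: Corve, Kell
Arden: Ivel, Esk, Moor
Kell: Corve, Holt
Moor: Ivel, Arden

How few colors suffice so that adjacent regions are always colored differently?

Ivel, Arden, Moor are mutually in conflict, so at least 3 colors are needed.
One proper 3-coloring: Corve=1, Ivel=3, Gale=2, Esk=2, Holt=3, Arden=1, Kell=2, Moor=2. Every pair that conflicts lands in different colors.

3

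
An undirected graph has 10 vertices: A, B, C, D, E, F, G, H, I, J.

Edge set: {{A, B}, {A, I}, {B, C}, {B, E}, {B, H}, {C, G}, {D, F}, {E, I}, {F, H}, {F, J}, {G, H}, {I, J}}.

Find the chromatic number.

2

B and C are adjacent, so at least 2 colors are needed.
One proper 2-coloring: A=2, B=1, C=2, D=2, E=2, F=1, G=1, H=2, I=1, J=2. Every edge joins two different colors.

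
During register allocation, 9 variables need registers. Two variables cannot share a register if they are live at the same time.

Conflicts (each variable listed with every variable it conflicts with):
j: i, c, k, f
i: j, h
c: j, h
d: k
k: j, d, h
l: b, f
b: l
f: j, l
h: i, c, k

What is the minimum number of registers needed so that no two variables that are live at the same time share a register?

j and f conflict, so at least 2 registers are needed.
Using 2 registers: j=1, i=2, c=2, d=1, k=2, l=1, b=2, f=2, h=1. Every pair that conflicts lands in different registers.

2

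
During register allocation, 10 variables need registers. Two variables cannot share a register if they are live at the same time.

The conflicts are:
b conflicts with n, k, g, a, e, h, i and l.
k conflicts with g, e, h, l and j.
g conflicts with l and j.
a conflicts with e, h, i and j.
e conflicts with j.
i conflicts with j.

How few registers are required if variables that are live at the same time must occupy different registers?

b, k, g, l all conflict with each other, so at least 4 registers are needed.
A valid assignment using 4 registers: b=1, n=2, k=2, g=3, a=2, e=3, h=3, i=3, l=4, j=1. Every pair that conflicts lands in different registers.

4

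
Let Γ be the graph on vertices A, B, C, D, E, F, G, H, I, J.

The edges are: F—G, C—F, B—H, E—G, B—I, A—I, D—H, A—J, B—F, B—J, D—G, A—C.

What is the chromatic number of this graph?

The cycle B-H-D-G-F-B has odd length 5, so it cannot be 2-colored; at least 3 colors are needed.
One proper 3-coloring: A=1, B=1, C=3, D=2, E=2, F=2, G=1, H=3, I=2, J=2. Every edge joins two different colors.

3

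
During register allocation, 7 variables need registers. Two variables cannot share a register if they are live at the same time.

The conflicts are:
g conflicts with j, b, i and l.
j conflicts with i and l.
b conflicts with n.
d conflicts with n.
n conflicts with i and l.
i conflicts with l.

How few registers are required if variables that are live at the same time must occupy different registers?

g, j, i, l are mutually in conflict, so at least 4 registers are needed.
4 registers suffice: g=3, j=4, b=1, d=1, n=3, i=2, l=1. No two conflicting variables share a register.

4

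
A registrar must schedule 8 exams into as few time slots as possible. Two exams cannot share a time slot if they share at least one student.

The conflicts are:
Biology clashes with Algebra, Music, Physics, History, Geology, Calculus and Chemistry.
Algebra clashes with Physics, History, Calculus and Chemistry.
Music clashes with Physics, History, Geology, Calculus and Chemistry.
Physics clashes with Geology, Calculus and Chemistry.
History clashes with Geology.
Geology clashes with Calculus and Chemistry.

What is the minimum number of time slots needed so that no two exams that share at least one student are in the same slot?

Biology, Music, Physics, Geology, Chemistry all conflict with each other, so at least 5 time slots are needed.
Using 5 time slots: Biology=1, Algebra=2, Music=2, Physics=4, History=4, Geology=3, Calculus=5, Chemistry=5. Every pair that conflicts lands in different time slots.

5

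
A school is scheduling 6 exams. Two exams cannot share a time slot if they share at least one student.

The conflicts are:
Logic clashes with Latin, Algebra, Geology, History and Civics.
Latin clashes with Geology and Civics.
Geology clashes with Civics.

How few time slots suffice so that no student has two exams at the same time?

Logic, Latin, Geology, Civics are mutually in conflict, so at least 4 time slots are needed.
4 time slots suffice: time slot 1 → {Logic}; time slot 2 → {Latin, Algebra, History}; time slot 3 → {Civics}; time slot 4 → {Geology}. Every pair that conflicts lands in different time slots.

4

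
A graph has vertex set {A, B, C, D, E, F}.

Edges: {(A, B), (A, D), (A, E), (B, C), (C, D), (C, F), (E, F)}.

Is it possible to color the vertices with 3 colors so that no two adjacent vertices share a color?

The chromatic number is 3. The cycle C-F-E-A-D-C has odd length 5, so it cannot be 2-colored; at least 3 colors are needed.
3 colors suffice: color red → {A, C}; color blue → {B, D, E}; color green → {F}.
That is already a proper 3-coloring.

Yes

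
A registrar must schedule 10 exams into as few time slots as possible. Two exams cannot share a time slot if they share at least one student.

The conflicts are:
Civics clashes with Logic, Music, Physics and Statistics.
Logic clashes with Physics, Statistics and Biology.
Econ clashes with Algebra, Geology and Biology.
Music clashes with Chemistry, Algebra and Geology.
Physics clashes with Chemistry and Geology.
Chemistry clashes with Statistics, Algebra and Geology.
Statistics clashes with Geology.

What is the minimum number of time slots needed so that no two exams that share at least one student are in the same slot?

Civics, Logic, Physics are mutually in conflict, so at least 3 time slots are needed.
3 time slots suffice: time slot 1 → {Logic, Econ, Chemistry}; time slot 2 → {Civics, Algebra, Geology, Biology}; time slot 3 → {Music, Physics, Statistics}. Every pair that conflicts lands in different time slots.

3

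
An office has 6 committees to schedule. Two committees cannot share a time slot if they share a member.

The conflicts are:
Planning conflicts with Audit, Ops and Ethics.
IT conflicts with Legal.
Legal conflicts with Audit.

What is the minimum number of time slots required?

2

IT and Legal conflict, so at least 2 time slots are needed.
2 time slots suffice: time slot 1 → {Planning, Legal}; time slot 2 → {IT, Audit, Ops, Ethics}. Every pair that conflicts lands in different time slots.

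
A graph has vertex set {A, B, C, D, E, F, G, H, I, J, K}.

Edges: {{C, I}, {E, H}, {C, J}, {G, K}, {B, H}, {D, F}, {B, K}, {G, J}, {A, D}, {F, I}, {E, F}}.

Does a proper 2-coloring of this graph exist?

No

The cycle F-I-C-J-G-K-B-H-E-F has odd length 9, so it cannot be 2-colored; at least 3 colors are needed.
So 2 colors are not enough.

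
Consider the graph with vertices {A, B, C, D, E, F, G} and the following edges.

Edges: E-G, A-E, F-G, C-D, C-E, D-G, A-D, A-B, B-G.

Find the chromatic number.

2

E and G are adjacent, so at least 2 colors are needed.
A valid assignment using 2 colors: A=1, B=2, C=1, D=2, E=2, F=2, G=1. No two adjacent vertices share a color.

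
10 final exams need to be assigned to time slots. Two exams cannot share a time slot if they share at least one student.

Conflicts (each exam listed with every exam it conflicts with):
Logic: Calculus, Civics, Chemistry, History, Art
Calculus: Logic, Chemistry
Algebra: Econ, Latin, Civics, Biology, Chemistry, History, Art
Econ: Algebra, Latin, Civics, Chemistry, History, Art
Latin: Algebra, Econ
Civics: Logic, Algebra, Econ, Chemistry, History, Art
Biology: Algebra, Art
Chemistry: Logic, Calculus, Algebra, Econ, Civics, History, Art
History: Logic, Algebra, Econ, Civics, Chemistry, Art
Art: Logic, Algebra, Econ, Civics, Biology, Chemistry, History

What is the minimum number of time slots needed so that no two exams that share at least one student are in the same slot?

Algebra, Econ, Civics, Chemistry, History, Art all conflict with each other, so at least 6 time slots are needed.
Using 6 time slots: Logic=3, Calculus=1, Algebra=3, Econ=5, Latin=1, Civics=4, Biology=2, Chemistry=2, History=6, Art=1. Every pair that conflicts lands in different time slots.

6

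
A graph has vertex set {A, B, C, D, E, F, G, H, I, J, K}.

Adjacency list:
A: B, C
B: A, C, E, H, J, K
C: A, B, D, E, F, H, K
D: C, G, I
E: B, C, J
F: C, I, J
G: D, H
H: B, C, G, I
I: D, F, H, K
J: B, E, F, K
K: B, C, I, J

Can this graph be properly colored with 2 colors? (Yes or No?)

A, B, C are pairwise adjacent, so at least 3 colors are needed.
So 2 colors are not enough.

No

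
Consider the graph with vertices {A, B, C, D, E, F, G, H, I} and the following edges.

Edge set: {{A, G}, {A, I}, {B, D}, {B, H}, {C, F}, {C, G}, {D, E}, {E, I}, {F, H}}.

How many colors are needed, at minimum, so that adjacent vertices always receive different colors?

The cycle H-B-D-E-I-A-G-C-F-H has odd length 9, so it cannot be 2-colored; at least 3 colors are needed.
3 colors suffice: color 1 → {B, C, I}; color 2 → {E, G, H}; color 3 → {A, D, F}. Every edge joins two different colors.

3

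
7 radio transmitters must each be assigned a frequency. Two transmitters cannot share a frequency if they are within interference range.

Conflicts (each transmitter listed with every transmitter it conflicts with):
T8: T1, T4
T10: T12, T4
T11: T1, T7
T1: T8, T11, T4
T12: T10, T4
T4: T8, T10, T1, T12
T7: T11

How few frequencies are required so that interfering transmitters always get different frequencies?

3

T10, T12, T4 pairwise conflict, so at least 3 frequencies are needed.
3 frequencies suffice: frequency 1 → {T11, T4}; frequency 2 → {T1, T12, T7}; frequency 3 → {T8, T10}. Every pair that conflicts lands in different frequencies.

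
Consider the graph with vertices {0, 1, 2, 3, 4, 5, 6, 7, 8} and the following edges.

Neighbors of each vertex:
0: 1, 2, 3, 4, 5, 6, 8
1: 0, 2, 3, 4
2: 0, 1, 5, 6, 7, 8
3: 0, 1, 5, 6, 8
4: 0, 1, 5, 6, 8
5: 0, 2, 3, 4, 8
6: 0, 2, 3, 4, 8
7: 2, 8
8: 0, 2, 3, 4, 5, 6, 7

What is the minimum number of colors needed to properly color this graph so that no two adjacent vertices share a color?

0, 3, 5, 8 are pairwise adjacent (a clique of size 4), so at least 4 colors are needed.
4 colors suffice: color red → {0, 7}; color blue → {1, 8}; color green → {2, 3, 4}; color yellow → {5, 6}. No two adjacent vertices share a color.

4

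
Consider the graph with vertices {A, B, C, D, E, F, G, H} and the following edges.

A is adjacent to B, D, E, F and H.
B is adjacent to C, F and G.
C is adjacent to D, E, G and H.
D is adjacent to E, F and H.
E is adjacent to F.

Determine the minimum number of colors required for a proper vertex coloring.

4

A, D, E, F are mutually adjacent (a clique of size 4), so at least 4 colors are needed.
4 colors suffice: color red → {B, D}; color blue → {A, C}; color green → {F, G, H}; color yellow → {E}. Each edge has distinct colors on its endpoints.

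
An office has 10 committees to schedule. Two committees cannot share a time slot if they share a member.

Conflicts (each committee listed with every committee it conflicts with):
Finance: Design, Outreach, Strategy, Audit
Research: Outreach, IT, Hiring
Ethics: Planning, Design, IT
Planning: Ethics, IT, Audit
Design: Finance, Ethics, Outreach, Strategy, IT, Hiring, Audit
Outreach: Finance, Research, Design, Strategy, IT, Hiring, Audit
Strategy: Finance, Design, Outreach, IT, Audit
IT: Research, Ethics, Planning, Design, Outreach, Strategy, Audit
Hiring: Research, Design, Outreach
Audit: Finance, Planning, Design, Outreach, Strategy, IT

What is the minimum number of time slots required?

Finance, Design, Outreach, Strategy, Audit all conflict with each other, so at least 5 time slots are needed.
A valid assignment using 5 time slots: Finance=3, Research=1, Ethics=2, Planning=1, Design=1, Outreach=2, Strategy=5, IT=3, Hiring=3, Audit=4. Every pair that conflicts lands in different time slots.

5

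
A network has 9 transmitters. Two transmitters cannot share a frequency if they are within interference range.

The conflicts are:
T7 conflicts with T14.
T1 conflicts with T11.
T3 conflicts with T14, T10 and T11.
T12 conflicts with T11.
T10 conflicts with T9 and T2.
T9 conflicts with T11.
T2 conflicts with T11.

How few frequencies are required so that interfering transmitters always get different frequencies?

T12 and T11 conflict, so at least 2 frequencies are needed.
2 frequencies suffice: frequency 1 → {T14, T10, T11}; frequency 2 → {T7, T1, T3, T12, T9, T2}. Each listed conflict is separated.

2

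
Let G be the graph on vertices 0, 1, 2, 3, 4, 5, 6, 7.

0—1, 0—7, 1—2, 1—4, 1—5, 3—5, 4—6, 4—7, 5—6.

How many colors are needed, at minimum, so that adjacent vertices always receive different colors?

0 and 7 are adjacent, so at least 2 colors are needed.
A valid assignment using 2 colors: 0=blue, 1=red, 2=blue, 3=red, 4=blue, 5=blue, 6=red, 7=red. Each edge has distinct colors on its endpoints.

2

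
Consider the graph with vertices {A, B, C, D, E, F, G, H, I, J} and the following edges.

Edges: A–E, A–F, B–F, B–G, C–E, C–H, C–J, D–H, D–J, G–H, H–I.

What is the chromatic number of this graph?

The cycle F-B-G-H-C-E-A-F has odd length 7, so it cannot be 2-colored; at least 3 colors are needed.
3 colors suffice: color 1 → {A, B, H, J}; color 2 → {C, D, F, G, I}; color 3 → {E}. Every edge joins two different colors.

3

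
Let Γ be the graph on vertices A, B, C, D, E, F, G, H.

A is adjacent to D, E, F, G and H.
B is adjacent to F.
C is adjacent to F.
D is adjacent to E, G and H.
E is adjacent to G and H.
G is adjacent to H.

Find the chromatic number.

A, D, E, G, H form a clique, so at least 5 colors are needed.
A valid assignment using 5 colors: A=1, B=1, C=1, D=5, E=3, F=2, G=4, H=2. Each edge has distinct colors on its endpoints.

5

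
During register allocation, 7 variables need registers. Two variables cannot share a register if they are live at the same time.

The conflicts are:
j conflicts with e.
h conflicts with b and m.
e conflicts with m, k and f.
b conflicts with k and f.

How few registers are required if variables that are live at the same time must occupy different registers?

The cycle f-e-m-h-b-f has odd length 5, so it cannot be 2-colored; at least 3 registers are needed.
3 registers suffice: j=2, h=3, e=1, b=1, m=2, k=2, f=2. No two conflicting variables share a register.

3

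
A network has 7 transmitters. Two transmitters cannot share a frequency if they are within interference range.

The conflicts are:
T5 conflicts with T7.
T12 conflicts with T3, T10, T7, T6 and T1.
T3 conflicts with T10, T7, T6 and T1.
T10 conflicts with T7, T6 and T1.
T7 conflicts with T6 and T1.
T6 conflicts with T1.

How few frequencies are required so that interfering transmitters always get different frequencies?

T12, T3, T10, T7, T6, T1 pairwise conflict, so at least 6 frequencies are needed.
A valid assignment using 6 frequencies: T5=2, T12=2, T3=6, T10=4, T7=1, T6=5, T1=3. Each listed conflict is separated.

6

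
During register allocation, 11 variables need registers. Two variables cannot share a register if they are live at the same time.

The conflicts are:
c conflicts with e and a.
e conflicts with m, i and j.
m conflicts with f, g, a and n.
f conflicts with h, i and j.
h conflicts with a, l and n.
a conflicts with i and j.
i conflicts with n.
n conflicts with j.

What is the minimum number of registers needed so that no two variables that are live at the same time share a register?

2

m and g conflict, so at least 2 registers are needed.
2 registers suffice: register 1 → {c, m, h, i, j}; register 2 → {e, f, g, a, l, n}. Each listed conflict is separated.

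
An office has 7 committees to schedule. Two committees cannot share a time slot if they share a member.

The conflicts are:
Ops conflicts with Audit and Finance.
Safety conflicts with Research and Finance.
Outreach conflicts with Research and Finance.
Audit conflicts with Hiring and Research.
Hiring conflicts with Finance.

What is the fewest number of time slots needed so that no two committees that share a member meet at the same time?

The cycle Research-Audit-Ops-Finance-Safety-Research has odd length 5, so it cannot be 2-colored; at least 3 time slots are needed.
3 time slots suffice: time slot 1 → {Audit, Finance}; time slot 2 → {Ops, Hiring, Research}; time slot 3 → {Safety, Outreach}. No two conflicting committees share a time slot.

3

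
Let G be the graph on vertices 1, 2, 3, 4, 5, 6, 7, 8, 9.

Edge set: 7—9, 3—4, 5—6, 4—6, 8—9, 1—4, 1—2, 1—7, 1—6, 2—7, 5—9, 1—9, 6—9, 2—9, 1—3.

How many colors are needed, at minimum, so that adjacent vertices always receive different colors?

1, 2, 7, 9 form a clique, so at least 4 colors are needed.
A valid assignment using 4 colors: 1=b, 2=d, 3=c, 4=a, 5=b, 6=c, 7=c, 8=b, 9=a. Each edge has distinct colors on its endpoints.

4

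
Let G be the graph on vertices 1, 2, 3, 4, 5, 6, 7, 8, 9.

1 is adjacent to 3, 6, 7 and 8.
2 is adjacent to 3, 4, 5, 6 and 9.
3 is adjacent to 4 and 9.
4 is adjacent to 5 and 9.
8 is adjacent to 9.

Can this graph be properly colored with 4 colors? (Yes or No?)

The chromatic number is 4. 2, 3, 4, 9 are pairwise adjacent (a clique of size 4), so at least 4 colors are needed.
4 colors suffice: color a → {1, 2}; color b → {5, 6, 7, 9}; color c → {3, 8}; color d → {4}.
That is already a proper 4-coloring.

Yes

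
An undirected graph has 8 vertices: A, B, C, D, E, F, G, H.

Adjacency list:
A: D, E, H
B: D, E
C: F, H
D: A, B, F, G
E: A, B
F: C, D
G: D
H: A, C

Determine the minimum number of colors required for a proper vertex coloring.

The cycle C-H-A-D-F-C has odd length 5, so it cannot be 2-colored; at least 3 colors are needed.
3 colors suffice: color 1 → {C, D, E}; color 2 → {A, B, F, G}; color 3 → {H}. Every edge joins two different colors.

3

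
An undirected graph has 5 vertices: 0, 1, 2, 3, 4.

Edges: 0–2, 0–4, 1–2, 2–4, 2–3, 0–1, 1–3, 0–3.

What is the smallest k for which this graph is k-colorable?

4

0, 1, 2, 3 are pairwise adjacent (a clique of size 4), so at least 4 colors are needed.
A valid assignment using 4 colors: 0=b, 1=d, 2=a, 3=c, 4=c. Every edge joins two different colors.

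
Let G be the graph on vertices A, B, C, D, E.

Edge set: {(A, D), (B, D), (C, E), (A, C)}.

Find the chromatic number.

2

B and D are adjacent, so at least 2 colors are needed.
2 colors suffice: A=2, B=2, C=1, D=1, E=2. Each edge has distinct colors on its endpoints.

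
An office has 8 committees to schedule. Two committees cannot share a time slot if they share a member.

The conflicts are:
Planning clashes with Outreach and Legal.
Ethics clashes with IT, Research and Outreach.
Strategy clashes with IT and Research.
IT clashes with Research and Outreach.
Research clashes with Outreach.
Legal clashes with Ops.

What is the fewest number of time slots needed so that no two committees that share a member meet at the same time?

Ethics, IT, Research, Outreach pairwise conflict, so at least 4 time slots are needed.
4 time slots suffice: time slot 1 → {Planning, IT, Ops}; time slot 2 → {Research, Legal}; time slot 3 → {Strategy, Outreach}; time slot 4 → {Ethics}. No two conflicting committees share a time slot.

4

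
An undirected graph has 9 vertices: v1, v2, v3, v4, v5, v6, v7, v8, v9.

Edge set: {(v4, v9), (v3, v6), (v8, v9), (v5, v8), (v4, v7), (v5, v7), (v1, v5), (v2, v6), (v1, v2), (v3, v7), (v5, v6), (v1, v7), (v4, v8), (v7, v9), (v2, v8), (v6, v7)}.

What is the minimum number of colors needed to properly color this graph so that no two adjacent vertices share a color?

3

v4, v8, v9 form a triangle, so at least 3 colors are needed.
3 colors suffice: color 1 → {v7, v8}; color 2 → {v2, v3, v4, v5}; color 3 → {v1, v6, v9}. Each edge has distinct colors on its endpoints.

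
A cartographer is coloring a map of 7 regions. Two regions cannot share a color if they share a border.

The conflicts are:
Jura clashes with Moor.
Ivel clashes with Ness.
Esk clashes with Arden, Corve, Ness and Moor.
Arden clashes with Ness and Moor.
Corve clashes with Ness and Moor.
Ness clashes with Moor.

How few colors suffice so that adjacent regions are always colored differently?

Esk, Corve, Ness, Moor pairwise conflict, so at least 4 colors are needed.
4 colors suffice: color 1 → {Jura, Ness}; color 2 → {Ivel, Moor}; color 3 → {Esk}; color 4 → {Arden, Corve}. Every pair that conflicts lands in different colors.

4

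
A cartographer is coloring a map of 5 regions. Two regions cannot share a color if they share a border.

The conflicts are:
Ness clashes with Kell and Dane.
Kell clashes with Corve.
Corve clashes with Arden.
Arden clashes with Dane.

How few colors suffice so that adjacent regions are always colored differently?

3

The cycle Dane-Ness-Kell-Corve-Arden-Dane has odd length 5, so it cannot be 2-colored; at least 3 colors are needed.
3 colors suffice: color 1 → {Kell, Dane}; color 2 → {Ness, Arden}; color 3 → {Corve}. Every pair that conflicts lands in different colors.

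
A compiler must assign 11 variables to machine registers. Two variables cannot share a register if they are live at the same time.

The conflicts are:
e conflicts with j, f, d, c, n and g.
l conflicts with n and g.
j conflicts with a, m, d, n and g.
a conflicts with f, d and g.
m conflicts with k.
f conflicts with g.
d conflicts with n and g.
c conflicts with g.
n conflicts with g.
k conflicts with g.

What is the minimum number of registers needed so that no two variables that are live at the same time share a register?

5

e, j, d, n, g all conflict with each other, so at least 5 registers are needed.
A valid assignment using 5 registers: e=3, l=2, j=2, a=3, m=1, f=2, d=4, c=2, n=5, k=2, g=1. No two conflicting variables share a register.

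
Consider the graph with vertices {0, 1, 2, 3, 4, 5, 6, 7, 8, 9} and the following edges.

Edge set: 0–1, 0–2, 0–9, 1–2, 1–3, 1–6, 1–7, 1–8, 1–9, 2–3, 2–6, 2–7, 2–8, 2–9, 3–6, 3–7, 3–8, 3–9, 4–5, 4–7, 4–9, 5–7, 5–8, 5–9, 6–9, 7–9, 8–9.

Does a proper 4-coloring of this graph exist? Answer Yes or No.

1, 2, 3, 6, 9 form a clique, so at least 5 colors are needed.
So 4 colors are not enough.

No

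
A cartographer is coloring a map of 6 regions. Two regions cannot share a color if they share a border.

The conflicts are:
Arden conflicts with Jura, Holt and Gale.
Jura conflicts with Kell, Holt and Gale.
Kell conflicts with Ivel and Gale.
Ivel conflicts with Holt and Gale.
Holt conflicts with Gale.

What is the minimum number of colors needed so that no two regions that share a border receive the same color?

4

Arden, Jura, Holt, Gale are mutually in conflict, so at least 4 colors are needed.
A valid assignment using 4 colors: Arden=4, Jura=3, Kell=2, Ivel=3, Holt=2, Gale=1. Every pair that conflicts lands in different colors.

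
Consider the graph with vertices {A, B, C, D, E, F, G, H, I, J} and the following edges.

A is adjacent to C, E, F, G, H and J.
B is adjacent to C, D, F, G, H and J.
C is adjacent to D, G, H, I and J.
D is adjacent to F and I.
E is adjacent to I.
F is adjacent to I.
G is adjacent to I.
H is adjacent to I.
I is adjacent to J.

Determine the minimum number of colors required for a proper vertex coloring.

3

A, C, H are pairwise adjacent, so at least 3 colors are needed.
3 colors suffice: A=2, B=2, C=1, D=3, E=1, F=1, G=3, H=3, I=2, J=3. Every edge joins two different colors.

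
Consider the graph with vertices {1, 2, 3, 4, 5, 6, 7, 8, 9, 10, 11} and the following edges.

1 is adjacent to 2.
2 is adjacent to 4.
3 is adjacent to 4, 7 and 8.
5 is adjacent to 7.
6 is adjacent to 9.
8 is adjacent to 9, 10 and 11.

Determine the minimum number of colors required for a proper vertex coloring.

2 and 4 are adjacent, so at least 2 colors are needed.
A valid assignment using 2 colors: 1=red, 2=blue, 3=blue, 4=red, 5=blue, 6=red, 7=red, 8=red, 9=blue, 10=blue, 11=blue. Each edge has distinct colors on its endpoints.

2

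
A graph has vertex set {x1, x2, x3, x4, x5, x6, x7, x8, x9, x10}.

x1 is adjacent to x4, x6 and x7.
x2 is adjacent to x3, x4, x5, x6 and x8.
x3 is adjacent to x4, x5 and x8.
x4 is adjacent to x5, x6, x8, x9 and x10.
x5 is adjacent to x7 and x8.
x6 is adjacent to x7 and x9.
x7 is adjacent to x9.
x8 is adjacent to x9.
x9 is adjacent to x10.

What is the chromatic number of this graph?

x2, x3, x4, x5, x8 form a clique, so at least 5 colors are needed.
5 colors suffice: color 1 → {x4, x7}; color 2 → {x6, x8, x10}; color 3 → {x1, x5, x9}; color 4 → {x2}; color 5 → {x3}. Every edge joins two different colors.

5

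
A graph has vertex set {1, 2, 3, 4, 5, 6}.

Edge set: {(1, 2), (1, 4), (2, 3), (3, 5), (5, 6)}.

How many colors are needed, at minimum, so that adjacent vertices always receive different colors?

3 and 5 are adjacent, so at least 2 colors are needed.
A valid assignment using 2 colors: 1=red, 2=blue, 3=red, 4=blue, 5=blue, 6=red. Each edge has distinct colors on its endpoints.

2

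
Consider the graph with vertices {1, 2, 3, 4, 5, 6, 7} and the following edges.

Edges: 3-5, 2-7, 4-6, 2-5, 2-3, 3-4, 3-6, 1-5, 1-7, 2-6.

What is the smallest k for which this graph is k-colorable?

2, 3, 6 are pairwise adjacent, so at least 3 colors are needed.
3 colors suffice: color red → {1, 3}; color blue → {2, 4}; color green → {5, 6, 7}. Every edge joins two different colors.

3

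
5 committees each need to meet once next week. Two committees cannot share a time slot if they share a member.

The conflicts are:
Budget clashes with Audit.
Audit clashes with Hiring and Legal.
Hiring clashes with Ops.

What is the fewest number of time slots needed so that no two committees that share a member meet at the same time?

Budget and Audit conflict, so at least 2 time slots are needed.
A valid assignment using 2 time slots: Budget=2, Audit=1, Hiring=2, Legal=2, Ops=1. Each listed conflict is separated.

2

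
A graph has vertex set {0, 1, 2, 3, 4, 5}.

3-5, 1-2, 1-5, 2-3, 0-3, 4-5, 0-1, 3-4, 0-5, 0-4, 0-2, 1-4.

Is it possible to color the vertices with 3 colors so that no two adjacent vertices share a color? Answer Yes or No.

No

0, 1, 4, 5 are mutually adjacent (a clique of size 4), so at least 4 colors are needed.
So 3 colors are not enough.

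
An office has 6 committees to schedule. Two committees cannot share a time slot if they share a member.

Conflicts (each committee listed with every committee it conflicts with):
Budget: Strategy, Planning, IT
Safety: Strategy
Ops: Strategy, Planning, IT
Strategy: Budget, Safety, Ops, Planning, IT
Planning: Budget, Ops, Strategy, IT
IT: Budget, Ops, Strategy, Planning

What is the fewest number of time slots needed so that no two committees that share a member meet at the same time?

Budget, Strategy, Planning, IT pairwise conflict, so at least 4 time slots are needed.
Using 4 time slots: Budget=4, Safety=2, Ops=4, Strategy=1, Planning=2, IT=3. No two conflicting committees share a time slot.

4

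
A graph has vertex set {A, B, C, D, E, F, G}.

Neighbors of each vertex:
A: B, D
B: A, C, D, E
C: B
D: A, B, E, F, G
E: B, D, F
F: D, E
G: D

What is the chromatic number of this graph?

A, B, D form a triangle, so at least 3 colors are needed.
A valid assignment using 3 colors: A=3, B=2, C=1, D=1, E=3, F=2, G=2. Each edge has distinct colors on its endpoints.

3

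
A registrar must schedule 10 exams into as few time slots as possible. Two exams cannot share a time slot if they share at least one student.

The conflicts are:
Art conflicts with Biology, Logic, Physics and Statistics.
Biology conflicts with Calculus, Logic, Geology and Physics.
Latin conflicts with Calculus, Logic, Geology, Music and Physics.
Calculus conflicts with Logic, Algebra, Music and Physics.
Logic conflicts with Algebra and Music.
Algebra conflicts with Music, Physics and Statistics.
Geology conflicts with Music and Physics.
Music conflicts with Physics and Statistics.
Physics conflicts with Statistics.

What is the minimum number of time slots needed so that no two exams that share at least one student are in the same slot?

Latin, Geology, Music, Physics are mutually in conflict, so at least 4 time slots are needed.
A valid assignment using 4 time slots: Art=4, Biology=2, Latin=4, Calculus=3, Logic=1, Algebra=4, Geology=3, Music=2, Physics=1, Statistics=3. Each listed conflict is separated.

4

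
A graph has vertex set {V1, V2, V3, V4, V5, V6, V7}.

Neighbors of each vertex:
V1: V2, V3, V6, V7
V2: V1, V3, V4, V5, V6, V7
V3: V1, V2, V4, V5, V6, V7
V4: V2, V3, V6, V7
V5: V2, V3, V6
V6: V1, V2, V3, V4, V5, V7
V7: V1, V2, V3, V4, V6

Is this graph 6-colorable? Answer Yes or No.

Yes

The chromatic number is 5. V1, V2, V3, V6, V7 are pairwise adjacent (a clique of size 5), so at least 5 colors are needed.
5 colors suffice: color 1 → {V3}; color 2 → {V6}; color 3 → {V2}; color 4 → {V5, V7}; color 5 → {V1, V4}.
Since 6 ≥ 5, a proper 6-coloring certainly exists.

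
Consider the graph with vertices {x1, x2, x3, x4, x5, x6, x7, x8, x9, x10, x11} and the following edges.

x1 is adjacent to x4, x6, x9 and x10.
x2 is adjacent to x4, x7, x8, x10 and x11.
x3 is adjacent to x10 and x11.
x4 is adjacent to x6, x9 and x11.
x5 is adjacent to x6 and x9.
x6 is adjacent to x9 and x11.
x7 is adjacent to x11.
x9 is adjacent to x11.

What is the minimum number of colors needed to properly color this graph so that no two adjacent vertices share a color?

x4, x6, x9, x11 are mutually adjacent (a clique of size 4), so at least 4 colors are needed.
4 colors suffice: x1=1, x2=2, x3=2, x4=3, x5=1, x6=4, x7=3, x8=1, x9=2, x10=3, x11=1. No two adjacent vertices share a color.

4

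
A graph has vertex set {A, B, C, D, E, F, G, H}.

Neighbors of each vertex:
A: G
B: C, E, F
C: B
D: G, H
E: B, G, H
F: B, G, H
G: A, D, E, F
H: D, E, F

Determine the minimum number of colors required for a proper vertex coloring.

A and G are adjacent, so at least 2 colors are needed.
2 colors suffice: color 1 → {B, G, H}; color 2 → {A, C, D, E, F}. Every edge joins two different colors.

2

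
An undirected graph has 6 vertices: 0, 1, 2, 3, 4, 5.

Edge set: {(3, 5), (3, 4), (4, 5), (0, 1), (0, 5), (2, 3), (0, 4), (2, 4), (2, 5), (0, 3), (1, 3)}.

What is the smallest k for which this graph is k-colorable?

4

0, 3, 4, 5 form a clique, so at least 4 colors are needed.
4 colors suffice: 0=b, 1=c, 2=b, 3=a, 4=c, 5=d. Each edge has distinct colors on its endpoints.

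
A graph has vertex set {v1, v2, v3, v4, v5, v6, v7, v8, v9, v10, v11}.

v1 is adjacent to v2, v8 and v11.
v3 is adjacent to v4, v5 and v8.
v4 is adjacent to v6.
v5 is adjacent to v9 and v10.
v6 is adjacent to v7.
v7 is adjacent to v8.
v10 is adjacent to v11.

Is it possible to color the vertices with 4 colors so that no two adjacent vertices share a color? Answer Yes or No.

Yes

The chromatic number is 3. The cycle v4-v6-v7-v8-v3-v4 has odd length 5, so it cannot be 2-colored; at least 3 colors are needed.
3 colors suffice: color 1 → {v2, v4, v5, v8, v11}; color 2 → {v1, v3, v7, v9, v10}; color 3 → {v6}.
Since 4 ≥ 3, a proper 4-coloring certainly exists.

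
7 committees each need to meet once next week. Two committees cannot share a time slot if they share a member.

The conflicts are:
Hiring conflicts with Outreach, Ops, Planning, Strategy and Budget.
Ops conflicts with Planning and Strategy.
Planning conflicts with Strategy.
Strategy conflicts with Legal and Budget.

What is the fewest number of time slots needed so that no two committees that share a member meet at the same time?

4

Hiring, Ops, Planning, Strategy all conflict with each other, so at least 4 time slots are needed.
Using 4 time slots: Hiring=1, Outreach=2, Ops=3, Planning=4, Strategy=2, Legal=1, Budget=3. Every pair that conflicts lands in different time slots.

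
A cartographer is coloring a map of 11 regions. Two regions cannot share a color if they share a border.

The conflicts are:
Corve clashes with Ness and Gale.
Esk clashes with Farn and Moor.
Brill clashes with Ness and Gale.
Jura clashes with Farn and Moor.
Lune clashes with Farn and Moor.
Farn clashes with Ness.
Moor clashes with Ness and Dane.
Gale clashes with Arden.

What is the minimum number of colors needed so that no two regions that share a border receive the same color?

2

Brill and Gale conflict, so at least 2 colors are needed.
One proper 2-coloring: Corve=1, Esk=2, Brill=1, Jura=2, Lune=2, Farn=1, Moor=1, Ness=2, Gale=2, Arden=1, Dane=2. Every pair that conflicts lands in different colors.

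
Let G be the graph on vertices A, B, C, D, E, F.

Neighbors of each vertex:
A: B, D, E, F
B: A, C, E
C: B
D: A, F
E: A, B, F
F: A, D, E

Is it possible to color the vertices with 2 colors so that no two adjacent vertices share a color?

A, B, E are pairwise adjacent, so at least 3 colors are needed.
So 2 colors are not enough.

No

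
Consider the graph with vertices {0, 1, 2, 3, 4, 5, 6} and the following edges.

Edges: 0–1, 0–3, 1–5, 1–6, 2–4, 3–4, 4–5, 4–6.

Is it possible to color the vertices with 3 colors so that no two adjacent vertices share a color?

The chromatic number is 3. The cycle 1-0-3-4-6-1 has odd length 5, so it cannot be 2-colored; at least 3 colors are needed.
A valid assignment using 3 colors: 0=green, 1=red, 2=blue, 3=blue, 4=red, 5=blue, 6=blue.
That is already a proper 3-coloring.

Yes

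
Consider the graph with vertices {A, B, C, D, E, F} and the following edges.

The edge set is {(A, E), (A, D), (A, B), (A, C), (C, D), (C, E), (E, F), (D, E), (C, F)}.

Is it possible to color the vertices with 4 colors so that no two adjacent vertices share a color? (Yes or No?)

Yes

The chromatic number is 4. A, C, D, E are mutually adjacent (a clique of size 4), so at least 4 colors are needed.
4 colors suffice: A=3, B=1, C=2, D=4, E=1, F=3.
That is already a proper 4-coloring.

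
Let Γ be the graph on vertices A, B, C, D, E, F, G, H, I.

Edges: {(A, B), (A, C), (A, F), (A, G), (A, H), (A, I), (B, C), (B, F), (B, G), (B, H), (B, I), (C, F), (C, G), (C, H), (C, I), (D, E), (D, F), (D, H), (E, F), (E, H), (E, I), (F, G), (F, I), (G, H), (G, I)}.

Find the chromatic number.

6

A, B, C, F, G, I are pairwise adjacent (a clique of size 6), so at least 6 colors are needed.
6 colors suffice: color 1 → {F, H}; color 2 → {B, E}; color 3 → {A, D}; color 4 → {G}; color 5 → {I}; color 6 → {C}. Each edge has distinct colors on its endpoints.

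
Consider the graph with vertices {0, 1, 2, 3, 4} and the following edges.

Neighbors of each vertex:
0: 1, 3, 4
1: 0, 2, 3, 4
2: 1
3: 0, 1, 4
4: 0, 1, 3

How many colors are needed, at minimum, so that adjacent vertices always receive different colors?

0, 1, 3, 4 are mutually adjacent (a clique of size 4), so at least 4 colors are needed.
A valid assignment using 4 colors: 0=c, 1=a, 2=b, 3=d, 4=b. Every edge joins two different colors.

4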